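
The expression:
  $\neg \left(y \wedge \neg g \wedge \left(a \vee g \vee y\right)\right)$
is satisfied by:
  {g: True, y: False}
  {y: False, g: False}
  {y: True, g: True}


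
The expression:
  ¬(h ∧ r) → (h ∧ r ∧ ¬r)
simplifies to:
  h ∧ r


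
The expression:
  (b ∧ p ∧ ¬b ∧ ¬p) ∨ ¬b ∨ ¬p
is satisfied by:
  {p: False, b: False}
  {b: True, p: False}
  {p: True, b: False}


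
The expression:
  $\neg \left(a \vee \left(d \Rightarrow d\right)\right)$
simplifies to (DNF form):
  $\text{False}$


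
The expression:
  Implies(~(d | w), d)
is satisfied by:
  {d: True, w: True}
  {d: True, w: False}
  {w: True, d: False}


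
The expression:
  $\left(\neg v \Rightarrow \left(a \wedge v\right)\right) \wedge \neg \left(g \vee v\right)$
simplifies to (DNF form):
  $\text{False}$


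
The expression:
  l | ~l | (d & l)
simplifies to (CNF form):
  True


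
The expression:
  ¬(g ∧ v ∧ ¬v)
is always true.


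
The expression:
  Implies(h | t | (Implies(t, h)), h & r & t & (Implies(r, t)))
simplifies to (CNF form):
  h & r & t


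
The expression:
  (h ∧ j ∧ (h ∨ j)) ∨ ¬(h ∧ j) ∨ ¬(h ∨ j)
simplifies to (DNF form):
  True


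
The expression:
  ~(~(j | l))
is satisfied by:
  {l: True, j: True}
  {l: True, j: False}
  {j: True, l: False}


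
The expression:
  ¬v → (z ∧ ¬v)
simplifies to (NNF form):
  v ∨ z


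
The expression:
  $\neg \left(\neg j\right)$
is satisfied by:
  {j: True}


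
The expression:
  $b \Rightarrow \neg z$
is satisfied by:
  {z: False, b: False}
  {b: True, z: False}
  {z: True, b: False}


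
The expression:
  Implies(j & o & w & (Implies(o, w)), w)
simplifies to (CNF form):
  True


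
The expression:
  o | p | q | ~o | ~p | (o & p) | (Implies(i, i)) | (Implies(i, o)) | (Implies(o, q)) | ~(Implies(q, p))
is always true.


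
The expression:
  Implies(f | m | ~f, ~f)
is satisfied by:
  {f: False}


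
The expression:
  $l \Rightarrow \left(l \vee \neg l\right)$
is always true.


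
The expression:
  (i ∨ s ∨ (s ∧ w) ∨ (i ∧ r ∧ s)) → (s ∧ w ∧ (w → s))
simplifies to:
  (s ∧ w) ∨ (¬i ∧ ¬s)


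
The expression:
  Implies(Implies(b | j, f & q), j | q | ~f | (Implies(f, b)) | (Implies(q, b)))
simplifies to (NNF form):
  True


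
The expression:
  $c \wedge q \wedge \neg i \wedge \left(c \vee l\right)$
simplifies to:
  $c \wedge q \wedge \neg i$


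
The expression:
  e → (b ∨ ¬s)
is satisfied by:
  {b: True, s: False, e: False}
  {s: False, e: False, b: False}
  {b: True, e: True, s: False}
  {e: True, s: False, b: False}
  {b: True, s: True, e: False}
  {s: True, b: False, e: False}
  {b: True, e: True, s: True}


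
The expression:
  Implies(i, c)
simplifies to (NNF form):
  c | ~i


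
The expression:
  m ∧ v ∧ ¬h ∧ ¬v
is never true.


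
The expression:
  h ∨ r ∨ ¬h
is always true.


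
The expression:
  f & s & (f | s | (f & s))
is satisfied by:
  {s: True, f: True}


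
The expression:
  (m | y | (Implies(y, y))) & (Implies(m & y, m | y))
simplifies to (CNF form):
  True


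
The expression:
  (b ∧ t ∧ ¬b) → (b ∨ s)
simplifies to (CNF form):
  True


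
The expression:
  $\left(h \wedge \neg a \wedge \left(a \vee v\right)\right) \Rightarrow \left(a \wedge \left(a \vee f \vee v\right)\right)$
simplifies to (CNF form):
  $a \vee \neg h \vee \neg v$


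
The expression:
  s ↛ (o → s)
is never true.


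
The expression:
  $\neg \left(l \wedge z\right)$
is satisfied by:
  {l: False, z: False}
  {z: True, l: False}
  {l: True, z: False}


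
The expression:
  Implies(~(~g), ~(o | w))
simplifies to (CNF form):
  (~g | ~o) & (~g | ~w)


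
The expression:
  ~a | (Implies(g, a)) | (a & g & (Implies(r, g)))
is always true.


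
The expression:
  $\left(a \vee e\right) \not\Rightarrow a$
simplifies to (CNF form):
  $e \wedge \neg a$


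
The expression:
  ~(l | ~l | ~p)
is never true.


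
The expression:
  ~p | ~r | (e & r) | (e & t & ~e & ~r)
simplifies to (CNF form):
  e | ~p | ~r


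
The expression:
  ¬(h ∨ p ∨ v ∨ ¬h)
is never true.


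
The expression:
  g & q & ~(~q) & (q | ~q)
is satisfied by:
  {g: True, q: True}


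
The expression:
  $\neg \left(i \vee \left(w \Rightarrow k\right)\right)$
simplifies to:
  $w \wedge \neg i \wedge \neg k$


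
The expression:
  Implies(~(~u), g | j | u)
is always true.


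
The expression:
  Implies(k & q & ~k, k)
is always true.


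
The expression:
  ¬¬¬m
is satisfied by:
  {m: False}


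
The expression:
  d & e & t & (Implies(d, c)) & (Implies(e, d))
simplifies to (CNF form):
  c & d & e & t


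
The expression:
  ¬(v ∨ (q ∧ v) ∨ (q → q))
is never true.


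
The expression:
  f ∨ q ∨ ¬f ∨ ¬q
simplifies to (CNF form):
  True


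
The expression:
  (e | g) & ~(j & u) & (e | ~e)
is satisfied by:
  {g: True, e: True, j: False, u: False}
  {g: True, j: False, u: False, e: False}
  {e: True, j: False, u: False, g: False}
  {g: True, u: True, e: True, j: False}
  {g: True, u: True, j: False, e: False}
  {u: True, e: True, j: False, g: False}
  {e: True, g: True, j: True, u: False}
  {g: True, j: True, u: False, e: False}
  {e: True, j: True, u: False, g: False}


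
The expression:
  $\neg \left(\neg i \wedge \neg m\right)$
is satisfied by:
  {i: True, m: True}
  {i: True, m: False}
  {m: True, i: False}


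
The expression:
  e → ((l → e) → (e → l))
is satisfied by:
  {l: True, e: False}
  {e: False, l: False}
  {e: True, l: True}


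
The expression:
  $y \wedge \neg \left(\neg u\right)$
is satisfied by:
  {u: True, y: True}


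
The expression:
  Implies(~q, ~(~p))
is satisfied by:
  {q: True, p: True}
  {q: True, p: False}
  {p: True, q: False}


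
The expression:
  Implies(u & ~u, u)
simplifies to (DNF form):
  True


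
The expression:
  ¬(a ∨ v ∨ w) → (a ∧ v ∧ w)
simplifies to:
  a ∨ v ∨ w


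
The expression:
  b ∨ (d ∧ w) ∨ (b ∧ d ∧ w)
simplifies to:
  b ∨ (d ∧ w)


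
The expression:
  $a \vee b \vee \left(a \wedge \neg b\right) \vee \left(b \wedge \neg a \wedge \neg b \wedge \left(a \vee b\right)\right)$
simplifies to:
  $a \vee b$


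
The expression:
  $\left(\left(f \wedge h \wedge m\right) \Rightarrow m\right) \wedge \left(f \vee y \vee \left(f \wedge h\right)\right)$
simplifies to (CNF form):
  $f \vee y$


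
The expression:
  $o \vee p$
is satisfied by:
  {o: True, p: True}
  {o: True, p: False}
  {p: True, o: False}


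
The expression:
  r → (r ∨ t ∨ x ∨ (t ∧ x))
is always true.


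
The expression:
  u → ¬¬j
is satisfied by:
  {j: True, u: False}
  {u: False, j: False}
  {u: True, j: True}


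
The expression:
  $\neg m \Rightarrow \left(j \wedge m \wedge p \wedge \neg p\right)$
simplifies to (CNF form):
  $m$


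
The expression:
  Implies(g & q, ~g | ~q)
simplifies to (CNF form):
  ~g | ~q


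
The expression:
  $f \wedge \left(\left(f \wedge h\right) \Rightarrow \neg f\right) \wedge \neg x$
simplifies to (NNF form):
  $f \wedge \neg h \wedge \neg x$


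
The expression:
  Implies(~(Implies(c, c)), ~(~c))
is always true.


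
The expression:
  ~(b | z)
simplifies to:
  ~b & ~z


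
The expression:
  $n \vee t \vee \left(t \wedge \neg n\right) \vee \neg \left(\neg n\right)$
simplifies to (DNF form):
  $n \vee t$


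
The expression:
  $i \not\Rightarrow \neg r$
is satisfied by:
  {r: True, i: True}


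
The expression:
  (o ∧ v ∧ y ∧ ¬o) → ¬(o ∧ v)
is always true.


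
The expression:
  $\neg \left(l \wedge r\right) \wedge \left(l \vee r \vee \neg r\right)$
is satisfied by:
  {l: False, r: False}
  {r: True, l: False}
  {l: True, r: False}


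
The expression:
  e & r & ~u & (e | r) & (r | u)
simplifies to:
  e & r & ~u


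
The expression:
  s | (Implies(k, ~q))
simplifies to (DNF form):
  s | ~k | ~q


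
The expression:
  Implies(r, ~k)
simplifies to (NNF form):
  ~k | ~r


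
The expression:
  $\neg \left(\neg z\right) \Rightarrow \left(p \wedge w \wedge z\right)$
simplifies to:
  $\left(p \wedge w\right) \vee \neg z$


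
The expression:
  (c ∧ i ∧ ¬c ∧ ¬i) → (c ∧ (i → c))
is always true.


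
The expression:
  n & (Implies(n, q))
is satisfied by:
  {q: True, n: True}


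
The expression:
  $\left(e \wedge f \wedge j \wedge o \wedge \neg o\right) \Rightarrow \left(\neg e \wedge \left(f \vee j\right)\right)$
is always true.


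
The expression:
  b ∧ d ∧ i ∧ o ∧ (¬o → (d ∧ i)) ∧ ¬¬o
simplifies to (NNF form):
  b ∧ d ∧ i ∧ o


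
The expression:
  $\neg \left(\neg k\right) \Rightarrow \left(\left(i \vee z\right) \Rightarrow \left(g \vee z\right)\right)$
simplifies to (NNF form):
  $g \vee z \vee \neg i \vee \neg k$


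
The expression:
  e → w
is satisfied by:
  {w: True, e: False}
  {e: False, w: False}
  {e: True, w: True}


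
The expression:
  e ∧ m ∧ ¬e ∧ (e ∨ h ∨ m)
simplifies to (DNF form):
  False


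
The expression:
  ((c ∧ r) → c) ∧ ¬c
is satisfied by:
  {c: False}


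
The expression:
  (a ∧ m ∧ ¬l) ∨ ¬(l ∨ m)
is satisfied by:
  {a: True, m: False, l: False}
  {m: False, l: False, a: False}
  {a: True, m: True, l: False}


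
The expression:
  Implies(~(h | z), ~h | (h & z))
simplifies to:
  True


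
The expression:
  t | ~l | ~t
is always true.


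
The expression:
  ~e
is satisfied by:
  {e: False}


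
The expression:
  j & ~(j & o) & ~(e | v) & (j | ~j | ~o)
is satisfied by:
  {j: True, v: False, e: False, o: False}


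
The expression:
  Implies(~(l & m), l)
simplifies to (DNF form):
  l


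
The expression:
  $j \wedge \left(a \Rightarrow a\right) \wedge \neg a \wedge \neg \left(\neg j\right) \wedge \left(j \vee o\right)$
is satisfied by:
  {j: True, a: False}


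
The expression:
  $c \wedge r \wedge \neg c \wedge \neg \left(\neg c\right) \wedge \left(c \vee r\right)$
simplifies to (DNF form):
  $\text{False}$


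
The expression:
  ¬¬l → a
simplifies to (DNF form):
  a ∨ ¬l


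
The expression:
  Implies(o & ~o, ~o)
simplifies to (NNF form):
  True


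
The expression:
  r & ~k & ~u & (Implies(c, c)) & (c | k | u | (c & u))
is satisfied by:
  {r: True, c: True, u: False, k: False}


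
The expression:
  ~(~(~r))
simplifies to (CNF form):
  ~r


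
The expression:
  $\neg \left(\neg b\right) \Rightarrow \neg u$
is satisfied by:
  {u: False, b: False}
  {b: True, u: False}
  {u: True, b: False}


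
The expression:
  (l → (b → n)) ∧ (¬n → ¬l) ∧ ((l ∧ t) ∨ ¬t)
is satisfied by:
  {n: True, t: False, l: False}
  {t: False, l: False, n: False}
  {n: True, l: True, t: False}
  {n: True, t: True, l: True}


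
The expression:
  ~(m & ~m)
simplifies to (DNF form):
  True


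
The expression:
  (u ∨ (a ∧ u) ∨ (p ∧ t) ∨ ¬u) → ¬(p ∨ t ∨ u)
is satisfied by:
  {u: False, p: False, t: False}


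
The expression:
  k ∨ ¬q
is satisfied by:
  {k: True, q: False}
  {q: False, k: False}
  {q: True, k: True}


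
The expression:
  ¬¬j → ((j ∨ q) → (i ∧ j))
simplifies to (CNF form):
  i ∨ ¬j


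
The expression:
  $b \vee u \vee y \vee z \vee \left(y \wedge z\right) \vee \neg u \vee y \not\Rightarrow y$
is always true.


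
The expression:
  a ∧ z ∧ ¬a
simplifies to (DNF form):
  False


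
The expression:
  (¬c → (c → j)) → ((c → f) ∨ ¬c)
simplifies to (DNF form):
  f ∨ ¬c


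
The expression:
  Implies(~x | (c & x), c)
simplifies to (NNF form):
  c | x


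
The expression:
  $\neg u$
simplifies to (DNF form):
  $\neg u$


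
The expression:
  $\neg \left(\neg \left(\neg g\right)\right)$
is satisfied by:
  {g: False}


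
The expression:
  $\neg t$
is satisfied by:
  {t: False}


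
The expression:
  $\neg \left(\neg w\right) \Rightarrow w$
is always true.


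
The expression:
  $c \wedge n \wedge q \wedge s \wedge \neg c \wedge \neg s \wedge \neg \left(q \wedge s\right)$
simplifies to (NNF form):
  $\text{False}$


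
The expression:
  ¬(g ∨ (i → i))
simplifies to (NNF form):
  False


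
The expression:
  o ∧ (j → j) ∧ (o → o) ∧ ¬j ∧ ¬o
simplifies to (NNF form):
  False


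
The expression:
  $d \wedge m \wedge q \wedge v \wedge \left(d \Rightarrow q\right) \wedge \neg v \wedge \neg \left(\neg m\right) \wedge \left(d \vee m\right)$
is never true.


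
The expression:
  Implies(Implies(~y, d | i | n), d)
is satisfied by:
  {d: True, n: False, y: False, i: False}
  {i: True, d: True, n: False, y: False}
  {d: True, y: True, n: False, i: False}
  {i: True, d: True, y: True, n: False}
  {d: True, n: True, y: False, i: False}
  {d: True, i: True, n: True, y: False}
  {d: True, y: True, n: True, i: False}
  {i: True, d: True, y: True, n: True}
  {i: False, n: False, y: False, d: False}


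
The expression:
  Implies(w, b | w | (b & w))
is always true.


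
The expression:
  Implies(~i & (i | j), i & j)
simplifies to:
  i | ~j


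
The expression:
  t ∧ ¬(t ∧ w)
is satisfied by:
  {t: True, w: False}


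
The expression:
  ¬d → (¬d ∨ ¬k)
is always true.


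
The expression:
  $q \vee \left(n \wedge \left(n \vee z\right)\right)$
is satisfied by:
  {n: True, q: True}
  {n: True, q: False}
  {q: True, n: False}


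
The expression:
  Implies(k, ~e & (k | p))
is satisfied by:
  {k: False, e: False}
  {e: True, k: False}
  {k: True, e: False}


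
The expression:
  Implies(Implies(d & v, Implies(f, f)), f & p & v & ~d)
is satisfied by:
  {p: True, f: True, v: True, d: False}


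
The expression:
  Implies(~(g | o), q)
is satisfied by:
  {q: True, g: True, o: True}
  {q: True, g: True, o: False}
  {q: True, o: True, g: False}
  {q: True, o: False, g: False}
  {g: True, o: True, q: False}
  {g: True, o: False, q: False}
  {o: True, g: False, q: False}


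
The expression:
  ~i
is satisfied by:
  {i: False}


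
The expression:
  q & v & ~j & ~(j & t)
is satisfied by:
  {q: True, v: True, j: False}


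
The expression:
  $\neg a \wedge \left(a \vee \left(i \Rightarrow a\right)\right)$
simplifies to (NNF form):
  $\neg a \wedge \neg i$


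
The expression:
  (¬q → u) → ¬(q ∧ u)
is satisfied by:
  {u: False, q: False}
  {q: True, u: False}
  {u: True, q: False}


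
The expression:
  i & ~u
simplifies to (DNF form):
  i & ~u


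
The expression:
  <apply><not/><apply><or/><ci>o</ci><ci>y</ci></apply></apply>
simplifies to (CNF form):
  <apply><and/><apply><not/><ci>o</ci></apply><apply><not/><ci>y</ci></apply></apply>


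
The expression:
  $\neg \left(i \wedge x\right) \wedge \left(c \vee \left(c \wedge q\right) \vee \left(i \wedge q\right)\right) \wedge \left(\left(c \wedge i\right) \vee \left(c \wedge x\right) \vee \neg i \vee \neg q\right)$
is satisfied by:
  {c: True, x: False, i: False}
  {c: True, i: True, x: False}
  {c: True, x: True, i: False}


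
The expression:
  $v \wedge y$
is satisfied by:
  {y: True, v: True}


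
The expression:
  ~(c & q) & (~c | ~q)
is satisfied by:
  {c: False, q: False}
  {q: True, c: False}
  {c: True, q: False}


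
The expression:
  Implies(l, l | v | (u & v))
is always true.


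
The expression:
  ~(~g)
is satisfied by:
  {g: True}


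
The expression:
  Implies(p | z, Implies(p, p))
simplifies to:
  True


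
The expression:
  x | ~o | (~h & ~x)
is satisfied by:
  {x: True, h: False, o: False}
  {h: False, o: False, x: False}
  {x: True, o: True, h: False}
  {o: True, h: False, x: False}
  {x: True, h: True, o: False}
  {h: True, x: False, o: False}
  {x: True, o: True, h: True}


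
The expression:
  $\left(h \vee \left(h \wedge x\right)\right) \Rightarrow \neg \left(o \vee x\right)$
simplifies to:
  $\left(\neg o \wedge \neg x\right) \vee \neg h$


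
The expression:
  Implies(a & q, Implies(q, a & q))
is always true.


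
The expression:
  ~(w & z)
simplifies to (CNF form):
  ~w | ~z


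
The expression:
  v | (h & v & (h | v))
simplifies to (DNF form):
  v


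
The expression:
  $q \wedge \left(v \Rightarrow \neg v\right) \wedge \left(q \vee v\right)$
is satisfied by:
  {q: True, v: False}


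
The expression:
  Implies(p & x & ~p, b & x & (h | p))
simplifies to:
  True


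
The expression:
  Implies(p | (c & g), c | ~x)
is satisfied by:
  {c: True, p: False, x: False}
  {p: False, x: False, c: False}
  {x: True, c: True, p: False}
  {x: True, p: False, c: False}
  {c: True, p: True, x: False}
  {p: True, c: False, x: False}
  {x: True, p: True, c: True}


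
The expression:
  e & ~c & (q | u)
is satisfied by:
  {e: True, q: True, u: True, c: False}
  {e: True, q: True, u: False, c: False}
  {e: True, u: True, q: False, c: False}


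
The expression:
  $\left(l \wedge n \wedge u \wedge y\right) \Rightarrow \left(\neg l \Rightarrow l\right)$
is always true.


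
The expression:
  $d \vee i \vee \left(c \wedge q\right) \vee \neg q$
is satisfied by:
  {i: True, c: True, d: True, q: False}
  {i: True, c: True, q: False, d: False}
  {i: True, d: True, q: False, c: False}
  {i: True, q: False, d: False, c: False}
  {c: True, d: True, q: False, i: False}
  {c: True, q: False, d: False, i: False}
  {d: True, c: False, q: False, i: False}
  {c: False, q: False, d: False, i: False}
  {c: True, i: True, q: True, d: True}
  {c: True, i: True, q: True, d: False}
  {i: True, q: True, d: True, c: False}
  {i: True, q: True, c: False, d: False}
  {d: True, q: True, c: True, i: False}
  {q: True, c: True, i: False, d: False}
  {q: True, d: True, i: False, c: False}


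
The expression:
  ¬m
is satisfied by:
  {m: False}


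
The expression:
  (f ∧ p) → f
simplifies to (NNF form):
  True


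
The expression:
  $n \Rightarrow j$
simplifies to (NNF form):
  $j \vee \neg n$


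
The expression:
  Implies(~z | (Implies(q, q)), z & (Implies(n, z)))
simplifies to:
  z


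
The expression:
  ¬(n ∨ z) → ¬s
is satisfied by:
  {n: True, z: True, s: False}
  {n: True, s: False, z: False}
  {z: True, s: False, n: False}
  {z: False, s: False, n: False}
  {n: True, z: True, s: True}
  {n: True, s: True, z: False}
  {z: True, s: True, n: False}


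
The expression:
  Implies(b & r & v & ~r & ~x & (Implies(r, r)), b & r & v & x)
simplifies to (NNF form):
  True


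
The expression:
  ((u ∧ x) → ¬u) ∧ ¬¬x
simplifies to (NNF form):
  x ∧ ¬u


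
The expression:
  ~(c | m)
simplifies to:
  ~c & ~m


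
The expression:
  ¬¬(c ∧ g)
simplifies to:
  c ∧ g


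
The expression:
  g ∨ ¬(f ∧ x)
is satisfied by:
  {g: True, x: False, f: False}
  {g: False, x: False, f: False}
  {f: True, g: True, x: False}
  {f: True, g: False, x: False}
  {x: True, g: True, f: False}
  {x: True, g: False, f: False}
  {x: True, f: True, g: True}


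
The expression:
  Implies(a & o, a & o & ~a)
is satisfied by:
  {o: False, a: False}
  {a: True, o: False}
  {o: True, a: False}


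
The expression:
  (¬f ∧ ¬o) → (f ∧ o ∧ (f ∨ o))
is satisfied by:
  {o: True, f: True}
  {o: True, f: False}
  {f: True, o: False}


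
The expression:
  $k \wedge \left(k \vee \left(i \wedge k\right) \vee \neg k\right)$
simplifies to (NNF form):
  $k$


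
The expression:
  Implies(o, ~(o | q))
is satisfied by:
  {o: False}


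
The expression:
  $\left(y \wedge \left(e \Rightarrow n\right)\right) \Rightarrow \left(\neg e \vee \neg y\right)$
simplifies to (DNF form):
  $\neg e \vee \neg n \vee \neg y$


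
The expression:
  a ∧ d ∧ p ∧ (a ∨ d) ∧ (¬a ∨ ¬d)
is never true.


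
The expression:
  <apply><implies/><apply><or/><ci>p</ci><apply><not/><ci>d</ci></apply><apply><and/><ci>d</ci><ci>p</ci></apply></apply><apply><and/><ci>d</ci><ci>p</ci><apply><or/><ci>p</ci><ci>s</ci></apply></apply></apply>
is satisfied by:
  {d: True}


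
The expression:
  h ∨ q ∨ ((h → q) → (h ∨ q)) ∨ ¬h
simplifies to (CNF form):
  True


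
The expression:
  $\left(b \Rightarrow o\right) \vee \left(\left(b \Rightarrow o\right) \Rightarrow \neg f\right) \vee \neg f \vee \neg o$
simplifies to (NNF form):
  $\text{True}$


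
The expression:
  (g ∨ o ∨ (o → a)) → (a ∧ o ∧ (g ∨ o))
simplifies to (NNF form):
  a ∧ o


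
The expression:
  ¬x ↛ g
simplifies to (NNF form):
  g ∨ ¬x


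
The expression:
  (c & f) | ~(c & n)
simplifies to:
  f | ~c | ~n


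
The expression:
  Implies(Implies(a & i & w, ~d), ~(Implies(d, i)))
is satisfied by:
  {a: True, w: True, d: True, i: False}
  {a: True, d: True, w: False, i: False}
  {w: True, d: True, a: False, i: False}
  {d: True, a: False, w: False, i: False}
  {a: True, i: True, w: True, d: True}


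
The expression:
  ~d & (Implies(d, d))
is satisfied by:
  {d: False}


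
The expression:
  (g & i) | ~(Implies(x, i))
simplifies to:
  (g & i) | (x & ~i)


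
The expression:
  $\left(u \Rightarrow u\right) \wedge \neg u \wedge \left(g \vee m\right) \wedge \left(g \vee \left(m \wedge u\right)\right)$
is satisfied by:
  {g: True, u: False}


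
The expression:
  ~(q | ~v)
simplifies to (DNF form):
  v & ~q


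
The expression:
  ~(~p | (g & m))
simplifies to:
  p & (~g | ~m)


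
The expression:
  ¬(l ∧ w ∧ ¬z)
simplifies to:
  z ∨ ¬l ∨ ¬w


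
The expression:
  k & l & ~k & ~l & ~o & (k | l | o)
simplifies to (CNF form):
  False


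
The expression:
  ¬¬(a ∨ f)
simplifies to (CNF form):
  a ∨ f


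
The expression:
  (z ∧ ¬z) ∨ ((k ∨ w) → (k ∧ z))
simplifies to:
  (k ∧ z) ∨ (¬k ∧ ¬w)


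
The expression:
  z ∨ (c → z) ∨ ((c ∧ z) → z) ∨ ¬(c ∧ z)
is always true.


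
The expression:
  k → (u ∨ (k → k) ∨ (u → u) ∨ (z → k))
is always true.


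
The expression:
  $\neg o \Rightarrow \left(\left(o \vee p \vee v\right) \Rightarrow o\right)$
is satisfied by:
  {o: True, v: False, p: False}
  {o: True, p: True, v: False}
  {o: True, v: True, p: False}
  {o: True, p: True, v: True}
  {p: False, v: False, o: False}


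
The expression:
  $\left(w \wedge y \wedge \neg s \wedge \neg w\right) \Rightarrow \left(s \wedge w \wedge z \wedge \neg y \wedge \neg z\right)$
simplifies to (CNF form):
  $\text{True}$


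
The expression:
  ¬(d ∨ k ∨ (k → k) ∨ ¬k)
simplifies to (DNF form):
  False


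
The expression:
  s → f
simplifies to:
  f ∨ ¬s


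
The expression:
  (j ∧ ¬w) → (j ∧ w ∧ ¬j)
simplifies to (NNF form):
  w ∨ ¬j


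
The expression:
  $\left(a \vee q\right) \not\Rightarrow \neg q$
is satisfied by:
  {q: True}


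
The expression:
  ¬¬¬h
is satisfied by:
  {h: False}


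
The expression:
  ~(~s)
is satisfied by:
  {s: True}


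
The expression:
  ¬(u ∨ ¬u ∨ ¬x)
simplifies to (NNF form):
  False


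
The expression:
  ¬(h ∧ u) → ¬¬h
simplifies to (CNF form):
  h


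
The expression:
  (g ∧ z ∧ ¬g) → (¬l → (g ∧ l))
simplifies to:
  True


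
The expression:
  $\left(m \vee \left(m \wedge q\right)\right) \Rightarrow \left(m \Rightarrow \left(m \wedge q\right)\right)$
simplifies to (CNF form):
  $q \vee \neg m$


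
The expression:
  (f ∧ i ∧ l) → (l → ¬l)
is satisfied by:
  {l: False, i: False, f: False}
  {f: True, l: False, i: False}
  {i: True, l: False, f: False}
  {f: True, i: True, l: False}
  {l: True, f: False, i: False}
  {f: True, l: True, i: False}
  {i: True, l: True, f: False}


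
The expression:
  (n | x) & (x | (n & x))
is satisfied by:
  {x: True}


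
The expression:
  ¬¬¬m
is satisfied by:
  {m: False}


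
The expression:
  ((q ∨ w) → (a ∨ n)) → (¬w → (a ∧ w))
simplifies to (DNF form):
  w ∨ (q ∧ ¬a ∧ ¬n)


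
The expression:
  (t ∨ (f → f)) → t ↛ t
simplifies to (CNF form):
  False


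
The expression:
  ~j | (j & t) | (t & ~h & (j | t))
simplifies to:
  t | ~j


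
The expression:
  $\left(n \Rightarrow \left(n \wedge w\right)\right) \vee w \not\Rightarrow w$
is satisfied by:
  {w: True, n: False}
  {n: False, w: False}
  {n: True, w: True}


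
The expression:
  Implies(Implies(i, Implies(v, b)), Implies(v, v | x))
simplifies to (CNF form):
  True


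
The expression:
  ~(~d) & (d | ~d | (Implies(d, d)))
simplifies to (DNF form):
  d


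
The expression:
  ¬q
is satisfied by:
  {q: False}


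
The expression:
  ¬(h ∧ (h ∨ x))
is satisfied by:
  {h: False}


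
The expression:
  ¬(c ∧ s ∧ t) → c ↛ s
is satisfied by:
  {c: True, t: True, s: False}
  {c: True, s: False, t: False}
  {c: True, t: True, s: True}


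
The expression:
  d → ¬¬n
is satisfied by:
  {n: True, d: False}
  {d: False, n: False}
  {d: True, n: True}


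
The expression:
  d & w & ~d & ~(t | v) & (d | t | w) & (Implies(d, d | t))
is never true.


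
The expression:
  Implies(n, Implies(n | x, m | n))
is always true.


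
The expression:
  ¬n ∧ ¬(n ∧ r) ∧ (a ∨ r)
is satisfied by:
  {r: True, a: True, n: False}
  {r: True, n: False, a: False}
  {a: True, n: False, r: False}


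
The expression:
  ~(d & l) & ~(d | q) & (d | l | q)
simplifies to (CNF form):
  l & ~d & ~q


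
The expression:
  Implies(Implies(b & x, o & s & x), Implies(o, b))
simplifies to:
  b | ~o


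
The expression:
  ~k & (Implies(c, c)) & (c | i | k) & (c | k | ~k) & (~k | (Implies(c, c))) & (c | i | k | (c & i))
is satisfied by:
  {i: True, c: True, k: False}
  {i: True, c: False, k: False}
  {c: True, i: False, k: False}


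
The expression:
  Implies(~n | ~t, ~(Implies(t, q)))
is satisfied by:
  {t: True, n: True, q: False}
  {t: True, q: False, n: False}
  {t: True, n: True, q: True}


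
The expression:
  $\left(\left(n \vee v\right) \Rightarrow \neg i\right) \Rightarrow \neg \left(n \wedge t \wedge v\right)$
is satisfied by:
  {i: True, v: False, t: False, n: False}
  {i: False, v: False, t: False, n: False}
  {i: True, n: True, v: False, t: False}
  {n: True, i: False, v: False, t: False}
  {i: True, t: True, n: False, v: False}
  {t: True, n: False, v: False, i: False}
  {i: True, n: True, t: True, v: False}
  {n: True, t: True, i: False, v: False}
  {i: True, v: True, n: False, t: False}
  {v: True, n: False, t: False, i: False}
  {i: True, n: True, v: True, t: False}
  {n: True, v: True, i: False, t: False}
  {i: True, t: True, v: True, n: False}
  {t: True, v: True, n: False, i: False}
  {i: True, n: True, t: True, v: True}


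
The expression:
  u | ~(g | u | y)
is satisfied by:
  {u: True, y: False, g: False}
  {u: True, g: True, y: False}
  {u: True, y: True, g: False}
  {u: True, g: True, y: True}
  {g: False, y: False, u: False}


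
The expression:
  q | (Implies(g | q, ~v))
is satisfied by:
  {q: True, g: False, v: False}
  {g: False, v: False, q: False}
  {q: True, v: True, g: False}
  {v: True, g: False, q: False}
  {q: True, g: True, v: False}
  {g: True, q: False, v: False}
  {q: True, v: True, g: True}


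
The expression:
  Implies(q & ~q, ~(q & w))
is always true.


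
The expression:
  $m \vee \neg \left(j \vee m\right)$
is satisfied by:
  {m: True, j: False}
  {j: False, m: False}
  {j: True, m: True}


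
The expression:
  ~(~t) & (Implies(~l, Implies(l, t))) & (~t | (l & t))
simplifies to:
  l & t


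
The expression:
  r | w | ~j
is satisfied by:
  {r: True, w: True, j: False}
  {r: True, w: False, j: False}
  {w: True, r: False, j: False}
  {r: False, w: False, j: False}
  {r: True, j: True, w: True}
  {r: True, j: True, w: False}
  {j: True, w: True, r: False}


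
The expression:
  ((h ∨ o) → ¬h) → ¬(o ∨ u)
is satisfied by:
  {h: True, u: False, o: False}
  {o: True, h: True, u: False}
  {h: True, u: True, o: False}
  {o: True, h: True, u: True}
  {o: False, u: False, h: False}


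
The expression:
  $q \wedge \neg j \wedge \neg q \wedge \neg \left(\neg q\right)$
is never true.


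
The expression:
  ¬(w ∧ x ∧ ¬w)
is always true.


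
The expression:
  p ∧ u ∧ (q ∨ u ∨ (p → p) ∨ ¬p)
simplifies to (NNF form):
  p ∧ u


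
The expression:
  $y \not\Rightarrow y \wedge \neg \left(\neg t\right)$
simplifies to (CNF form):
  $\text{False}$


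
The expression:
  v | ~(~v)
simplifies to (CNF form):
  v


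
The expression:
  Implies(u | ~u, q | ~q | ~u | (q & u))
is always true.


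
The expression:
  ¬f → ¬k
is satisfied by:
  {f: True, k: False}
  {k: False, f: False}
  {k: True, f: True}


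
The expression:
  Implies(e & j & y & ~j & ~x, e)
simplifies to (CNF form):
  True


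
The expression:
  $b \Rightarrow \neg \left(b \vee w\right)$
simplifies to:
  $\neg b$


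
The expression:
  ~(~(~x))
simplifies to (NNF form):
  ~x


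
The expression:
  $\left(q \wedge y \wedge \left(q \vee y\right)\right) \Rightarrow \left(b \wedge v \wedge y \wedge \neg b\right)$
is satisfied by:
  {q: False, y: False}
  {y: True, q: False}
  {q: True, y: False}


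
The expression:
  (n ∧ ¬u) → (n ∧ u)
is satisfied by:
  {u: True, n: False}
  {n: False, u: False}
  {n: True, u: True}


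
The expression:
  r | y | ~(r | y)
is always true.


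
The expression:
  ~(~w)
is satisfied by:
  {w: True}


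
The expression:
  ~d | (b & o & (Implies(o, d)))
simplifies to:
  ~d | (b & o)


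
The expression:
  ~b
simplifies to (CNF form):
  ~b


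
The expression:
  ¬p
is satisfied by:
  {p: False}


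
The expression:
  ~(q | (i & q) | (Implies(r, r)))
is never true.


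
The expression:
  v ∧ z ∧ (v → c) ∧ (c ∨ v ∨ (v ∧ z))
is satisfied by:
  {c: True, z: True, v: True}


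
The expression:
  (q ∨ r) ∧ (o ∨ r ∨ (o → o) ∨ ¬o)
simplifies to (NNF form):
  q ∨ r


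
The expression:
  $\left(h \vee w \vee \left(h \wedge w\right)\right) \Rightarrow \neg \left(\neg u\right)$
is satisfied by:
  {u: True, w: False, h: False}
  {u: True, h: True, w: False}
  {u: True, w: True, h: False}
  {u: True, h: True, w: True}
  {h: False, w: False, u: False}


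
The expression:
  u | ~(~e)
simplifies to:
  e | u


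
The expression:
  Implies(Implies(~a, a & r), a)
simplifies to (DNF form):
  True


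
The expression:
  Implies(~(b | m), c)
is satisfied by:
  {b: True, m: True, c: True}
  {b: True, m: True, c: False}
  {b: True, c: True, m: False}
  {b: True, c: False, m: False}
  {m: True, c: True, b: False}
  {m: True, c: False, b: False}
  {c: True, m: False, b: False}


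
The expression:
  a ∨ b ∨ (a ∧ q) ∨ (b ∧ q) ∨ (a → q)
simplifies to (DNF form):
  True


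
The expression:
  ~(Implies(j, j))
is never true.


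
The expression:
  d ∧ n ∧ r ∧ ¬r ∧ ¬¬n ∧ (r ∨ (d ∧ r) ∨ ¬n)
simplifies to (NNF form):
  False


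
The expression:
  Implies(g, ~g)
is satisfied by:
  {g: False}


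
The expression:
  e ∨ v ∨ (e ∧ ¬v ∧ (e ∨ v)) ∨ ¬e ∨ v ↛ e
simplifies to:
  True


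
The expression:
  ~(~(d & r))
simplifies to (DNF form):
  d & r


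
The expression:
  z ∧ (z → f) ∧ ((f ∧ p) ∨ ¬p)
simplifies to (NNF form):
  f ∧ z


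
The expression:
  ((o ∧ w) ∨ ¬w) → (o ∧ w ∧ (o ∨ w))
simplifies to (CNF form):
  w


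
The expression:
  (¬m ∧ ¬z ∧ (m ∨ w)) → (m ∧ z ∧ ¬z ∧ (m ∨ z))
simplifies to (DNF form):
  m ∨ z ∨ ¬w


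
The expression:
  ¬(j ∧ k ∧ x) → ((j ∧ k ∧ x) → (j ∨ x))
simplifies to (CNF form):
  True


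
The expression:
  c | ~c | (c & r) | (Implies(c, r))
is always true.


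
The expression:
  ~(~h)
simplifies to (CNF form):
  h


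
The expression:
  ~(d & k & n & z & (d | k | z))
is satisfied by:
  {k: False, z: False, d: False, n: False}
  {n: True, k: False, z: False, d: False}
  {d: True, k: False, z: False, n: False}
  {n: True, d: True, k: False, z: False}
  {z: True, n: False, k: False, d: False}
  {n: True, z: True, k: False, d: False}
  {d: True, z: True, n: False, k: False}
  {n: True, d: True, z: True, k: False}
  {k: True, d: False, z: False, n: False}
  {n: True, k: True, d: False, z: False}
  {d: True, k: True, n: False, z: False}
  {n: True, d: True, k: True, z: False}
  {z: True, k: True, d: False, n: False}
  {n: True, z: True, k: True, d: False}
  {d: True, z: True, k: True, n: False}


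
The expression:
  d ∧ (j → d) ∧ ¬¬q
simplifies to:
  d ∧ q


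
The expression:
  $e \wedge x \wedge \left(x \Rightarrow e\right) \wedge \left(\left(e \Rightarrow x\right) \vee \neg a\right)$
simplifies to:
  $e \wedge x$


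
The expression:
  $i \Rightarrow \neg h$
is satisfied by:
  {h: False, i: False}
  {i: True, h: False}
  {h: True, i: False}


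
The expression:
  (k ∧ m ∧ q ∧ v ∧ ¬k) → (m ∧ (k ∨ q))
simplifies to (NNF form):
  True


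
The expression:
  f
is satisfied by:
  {f: True}


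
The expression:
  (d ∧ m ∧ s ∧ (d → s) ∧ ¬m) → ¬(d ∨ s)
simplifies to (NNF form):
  True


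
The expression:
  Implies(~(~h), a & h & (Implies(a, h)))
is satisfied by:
  {a: True, h: False}
  {h: False, a: False}
  {h: True, a: True}


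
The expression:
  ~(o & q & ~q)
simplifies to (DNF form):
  True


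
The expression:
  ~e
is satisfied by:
  {e: False}


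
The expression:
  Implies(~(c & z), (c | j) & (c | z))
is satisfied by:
  {c: True, j: True, z: True}
  {c: True, j: True, z: False}
  {c: True, z: True, j: False}
  {c: True, z: False, j: False}
  {j: True, z: True, c: False}


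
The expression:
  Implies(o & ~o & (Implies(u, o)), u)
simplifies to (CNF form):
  True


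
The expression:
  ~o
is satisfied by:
  {o: False}


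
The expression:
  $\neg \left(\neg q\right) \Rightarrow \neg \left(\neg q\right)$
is always true.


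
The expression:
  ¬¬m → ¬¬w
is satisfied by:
  {w: True, m: False}
  {m: False, w: False}
  {m: True, w: True}


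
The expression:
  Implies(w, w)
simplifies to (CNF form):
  True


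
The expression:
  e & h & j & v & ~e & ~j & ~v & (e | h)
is never true.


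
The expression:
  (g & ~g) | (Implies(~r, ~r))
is always true.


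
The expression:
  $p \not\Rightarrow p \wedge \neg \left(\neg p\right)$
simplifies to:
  $\text{False}$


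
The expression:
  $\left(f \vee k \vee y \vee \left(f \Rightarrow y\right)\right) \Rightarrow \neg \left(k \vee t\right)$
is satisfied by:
  {t: False, k: False}


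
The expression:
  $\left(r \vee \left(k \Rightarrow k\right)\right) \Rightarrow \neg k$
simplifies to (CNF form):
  $\neg k$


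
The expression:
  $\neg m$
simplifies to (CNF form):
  $\neg m$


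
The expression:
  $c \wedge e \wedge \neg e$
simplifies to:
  $\text{False}$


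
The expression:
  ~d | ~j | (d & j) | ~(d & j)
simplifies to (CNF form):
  True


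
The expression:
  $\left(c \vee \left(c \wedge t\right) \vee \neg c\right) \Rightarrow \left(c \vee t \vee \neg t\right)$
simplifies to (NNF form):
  $\text{True}$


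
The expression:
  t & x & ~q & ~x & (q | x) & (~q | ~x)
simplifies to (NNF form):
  False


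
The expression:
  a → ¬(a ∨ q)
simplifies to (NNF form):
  ¬a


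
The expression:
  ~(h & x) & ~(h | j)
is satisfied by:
  {h: False, j: False}


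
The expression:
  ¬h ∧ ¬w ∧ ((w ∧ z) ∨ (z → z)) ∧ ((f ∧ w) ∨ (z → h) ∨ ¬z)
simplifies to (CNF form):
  ¬h ∧ ¬w ∧ ¬z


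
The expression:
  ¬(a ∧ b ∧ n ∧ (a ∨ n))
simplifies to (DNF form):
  ¬a ∨ ¬b ∨ ¬n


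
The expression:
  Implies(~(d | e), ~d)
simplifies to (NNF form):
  True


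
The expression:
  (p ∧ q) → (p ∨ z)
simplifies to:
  True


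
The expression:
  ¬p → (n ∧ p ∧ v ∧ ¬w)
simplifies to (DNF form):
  p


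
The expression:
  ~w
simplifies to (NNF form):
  ~w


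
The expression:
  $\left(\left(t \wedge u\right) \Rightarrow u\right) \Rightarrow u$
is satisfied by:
  {u: True}


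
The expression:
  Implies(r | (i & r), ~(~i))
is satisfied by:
  {i: True, r: False}
  {r: False, i: False}
  {r: True, i: True}


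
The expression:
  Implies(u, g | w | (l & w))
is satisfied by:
  {g: True, w: True, u: False}
  {g: True, u: False, w: False}
  {w: True, u: False, g: False}
  {w: False, u: False, g: False}
  {g: True, w: True, u: True}
  {g: True, u: True, w: False}
  {w: True, u: True, g: False}


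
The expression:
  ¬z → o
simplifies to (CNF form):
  o ∨ z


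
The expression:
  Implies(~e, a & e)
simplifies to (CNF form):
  e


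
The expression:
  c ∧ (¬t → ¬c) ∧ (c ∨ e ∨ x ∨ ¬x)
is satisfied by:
  {t: True, c: True}


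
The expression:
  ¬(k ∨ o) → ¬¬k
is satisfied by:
  {k: True, o: True}
  {k: True, o: False}
  {o: True, k: False}


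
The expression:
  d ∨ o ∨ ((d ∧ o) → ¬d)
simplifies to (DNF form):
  True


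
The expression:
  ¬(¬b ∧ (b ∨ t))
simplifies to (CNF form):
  b ∨ ¬t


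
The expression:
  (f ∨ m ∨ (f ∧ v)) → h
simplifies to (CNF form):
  (h ∨ ¬f) ∧ (h ∨ ¬m)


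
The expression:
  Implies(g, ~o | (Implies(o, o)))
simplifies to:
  True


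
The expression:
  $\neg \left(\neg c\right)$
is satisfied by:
  {c: True}


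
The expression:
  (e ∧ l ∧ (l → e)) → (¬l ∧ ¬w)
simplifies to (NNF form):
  ¬e ∨ ¬l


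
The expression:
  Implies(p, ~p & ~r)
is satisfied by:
  {p: False}


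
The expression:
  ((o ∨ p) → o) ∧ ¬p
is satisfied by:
  {p: False}


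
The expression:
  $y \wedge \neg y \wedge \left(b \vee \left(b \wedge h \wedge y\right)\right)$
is never true.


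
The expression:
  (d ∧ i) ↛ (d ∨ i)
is never true.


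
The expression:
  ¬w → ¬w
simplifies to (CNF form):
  True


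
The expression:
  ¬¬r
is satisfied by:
  {r: True}


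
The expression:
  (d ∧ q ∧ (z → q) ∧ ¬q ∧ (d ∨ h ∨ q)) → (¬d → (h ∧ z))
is always true.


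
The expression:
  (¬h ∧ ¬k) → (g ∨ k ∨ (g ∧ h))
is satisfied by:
  {k: True, g: True, h: True}
  {k: True, g: True, h: False}
  {k: True, h: True, g: False}
  {k: True, h: False, g: False}
  {g: True, h: True, k: False}
  {g: True, h: False, k: False}
  {h: True, g: False, k: False}
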